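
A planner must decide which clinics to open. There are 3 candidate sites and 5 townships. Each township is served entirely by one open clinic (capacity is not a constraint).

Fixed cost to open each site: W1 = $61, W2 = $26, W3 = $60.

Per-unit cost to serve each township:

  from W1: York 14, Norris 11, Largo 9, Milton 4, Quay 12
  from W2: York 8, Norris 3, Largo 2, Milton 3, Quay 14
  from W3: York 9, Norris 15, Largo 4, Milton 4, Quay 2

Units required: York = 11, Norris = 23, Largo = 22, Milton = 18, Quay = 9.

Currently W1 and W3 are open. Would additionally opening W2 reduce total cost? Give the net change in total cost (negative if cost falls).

Current service cost with {W1, W3}: 530.
Adding W2: each township re-picks its cheapest; new service cost 273, saving 257.
Extra fixed cost: 26. Net change = 26 − 257 = -231.
(Totals: 651 → 420.)

Yes — net change −231 (cost falls by 231).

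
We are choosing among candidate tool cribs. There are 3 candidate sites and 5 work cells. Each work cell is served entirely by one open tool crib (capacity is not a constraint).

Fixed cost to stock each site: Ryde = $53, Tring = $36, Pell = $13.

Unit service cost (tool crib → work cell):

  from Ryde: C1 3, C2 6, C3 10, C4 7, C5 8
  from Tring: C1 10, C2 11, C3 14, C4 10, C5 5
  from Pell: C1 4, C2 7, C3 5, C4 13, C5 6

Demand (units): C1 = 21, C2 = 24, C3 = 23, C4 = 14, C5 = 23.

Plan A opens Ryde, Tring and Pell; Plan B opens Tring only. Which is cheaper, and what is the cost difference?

Plan A is cheaper by 450.

Plan A: {Ryde, Tring, Pell}: C1→Ryde 3·21=63, C2→Ryde 6·24=144, C3→Pell 5·23=115, C4→Ryde 7·14=98, C5→Tring 5·23=115. Service 535; fixed 102; total 637.
Plan B: {Tring}: C1→Tring 10·21=210, C2→Tring 11·24=264, C3→Tring 14·23=322, C4→Tring 10·14=140, C5→Tring 5·23=115. Service 1051; fixed 36; total 1087.
Difference: |637 − 1087| = 450.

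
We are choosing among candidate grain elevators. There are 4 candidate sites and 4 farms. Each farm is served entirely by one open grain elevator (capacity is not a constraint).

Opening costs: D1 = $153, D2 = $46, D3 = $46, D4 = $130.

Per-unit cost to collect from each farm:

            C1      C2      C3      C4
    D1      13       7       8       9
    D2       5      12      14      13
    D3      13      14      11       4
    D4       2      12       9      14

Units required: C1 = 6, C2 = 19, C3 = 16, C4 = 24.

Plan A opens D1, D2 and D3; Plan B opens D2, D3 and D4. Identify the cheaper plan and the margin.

Plan A is cheaper by 70.

Plan A: {D1, D2, D3}: C1→D2 5·6=30, C2→D1 7·19=133, C3→D1 8·16=128, C4→D3 4·24=96. Service 387; fixed 245; total 632.
Plan B: {D2, D3, D4}: C1→D4 2·6=12, C2→D2 12·19=228, C3→D4 9·16=144, C4→D3 4·24=96. Service 480; fixed 222; total 702.
Difference: |632 − 702| = 70.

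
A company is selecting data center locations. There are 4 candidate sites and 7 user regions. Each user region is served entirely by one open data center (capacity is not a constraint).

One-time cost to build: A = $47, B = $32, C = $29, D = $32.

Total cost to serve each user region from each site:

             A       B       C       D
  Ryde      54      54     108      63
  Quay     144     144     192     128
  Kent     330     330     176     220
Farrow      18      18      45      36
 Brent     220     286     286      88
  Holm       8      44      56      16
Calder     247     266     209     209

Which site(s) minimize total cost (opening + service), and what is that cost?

For any fixed open set, each user region goes to its cheapest open site; total = fixed + service.
{C, D}: Ryde→D 63, Quay→D 128, Kent→C 176, Farrow→D 36, Brent→D 88, Holm→D 16, Calder→C 209. Service 716; fixed 61; total 777.
{B, C, D}: service 689 + fixed 93 = 782
{A, C, D}: service 681 + fixed 108 = 789
{A, B, C, D}: Ryde→A 54, Quay→D 128, Kent→C 176, Farrow→A 18, Brent→D 88, Holm→A 8, Calder→C 209. Service 681; fixed 140; total 821.
No other subset beats 777.

Open C and D; minimum total cost 777.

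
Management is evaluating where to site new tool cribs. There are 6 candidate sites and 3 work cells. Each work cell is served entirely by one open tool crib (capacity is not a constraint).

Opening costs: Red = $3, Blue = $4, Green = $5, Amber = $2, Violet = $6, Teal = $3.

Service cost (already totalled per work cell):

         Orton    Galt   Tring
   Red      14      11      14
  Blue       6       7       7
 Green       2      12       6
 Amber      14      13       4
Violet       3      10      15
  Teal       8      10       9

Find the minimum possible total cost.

Minimum total cost: 23

For any fixed open set, each work cell goes to its cheapest open site; total = fixed + service.
{Blue, Amber}: Orton→Blue 6, Galt→Blue 7, Tring→Amber 4. Service 17; fixed 6; total 23.
{Blue}: service 20 + fixed 4 = 24
{Blue, Green}: service 15 + fixed 9 = 24
{Red, Blue, Green, Amber, Violet, Teal}: Orton→Green 2, Galt→Blue 7, Tring→Amber 4. Service 13; fixed 23; total 36.
No other subset beats 23.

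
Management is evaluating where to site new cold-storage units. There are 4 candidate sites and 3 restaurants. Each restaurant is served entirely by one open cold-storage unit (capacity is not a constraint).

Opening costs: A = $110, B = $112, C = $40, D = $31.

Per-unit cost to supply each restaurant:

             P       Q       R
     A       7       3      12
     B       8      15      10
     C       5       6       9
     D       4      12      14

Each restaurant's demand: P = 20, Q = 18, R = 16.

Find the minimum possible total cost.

For any fixed open set, each restaurant goes to its cheapest open site; total = fixed + service.
{C}: P→C 5·20=100, Q→C 6·18=108, R→C 9·16=144. Service 352; fixed 40; total 392.
{C, D}: service 332 + fixed 71 = 403
{A, C}: service 298 + fixed 150 = 448
{A, B, C, D}: P→D 4·20=80, Q→A 3·18=54, R→C 9·16=144. Service 278; fixed 293; total 571.
No other subset beats 392.

Minimum total cost: 392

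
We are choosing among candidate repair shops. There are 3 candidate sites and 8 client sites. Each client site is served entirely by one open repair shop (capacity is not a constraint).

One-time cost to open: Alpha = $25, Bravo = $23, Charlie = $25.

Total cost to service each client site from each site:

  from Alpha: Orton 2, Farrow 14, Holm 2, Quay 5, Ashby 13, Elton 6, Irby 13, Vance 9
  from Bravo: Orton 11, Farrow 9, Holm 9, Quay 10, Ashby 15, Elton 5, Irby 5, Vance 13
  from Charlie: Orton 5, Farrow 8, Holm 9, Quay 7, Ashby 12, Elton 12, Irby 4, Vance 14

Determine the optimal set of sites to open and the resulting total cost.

For any fixed open set, each client site goes to its cheapest open site; total = fixed + service.
{Alpha}: Orton→Alpha 2, Farrow→Alpha 14, Holm→Alpha 2, Quay→Alpha 5, Ashby→Alpha 13, Elton→Alpha 6, Irby→Alpha 13, Vance→Alpha 9. Service 64; fixed 25; total 89.
{Charlie}: Orton→Charlie 5, Farrow→Charlie 8, Holm→Charlie 9, Quay→Charlie 7, Ashby→Charlie 12, Elton→Charlie 12, Irby→Charlie 4, Vance→Charlie 14. Service 71; fixed 25; total 96.
{Alpha, Bravo}: Orton→Alpha 2, Farrow→Bravo 9, Holm→Alpha 2, Quay→Alpha 5, Ashby→Alpha 13, Elton→Bravo 5, Irby→Bravo 5, Vance→Alpha 9. Service 50; fixed 48; total 98.
{Alpha, Bravo, Charlie}: service 47 + fixed 73 = 120
No other subset beats 89.

Open Alpha only; minimum total cost 89.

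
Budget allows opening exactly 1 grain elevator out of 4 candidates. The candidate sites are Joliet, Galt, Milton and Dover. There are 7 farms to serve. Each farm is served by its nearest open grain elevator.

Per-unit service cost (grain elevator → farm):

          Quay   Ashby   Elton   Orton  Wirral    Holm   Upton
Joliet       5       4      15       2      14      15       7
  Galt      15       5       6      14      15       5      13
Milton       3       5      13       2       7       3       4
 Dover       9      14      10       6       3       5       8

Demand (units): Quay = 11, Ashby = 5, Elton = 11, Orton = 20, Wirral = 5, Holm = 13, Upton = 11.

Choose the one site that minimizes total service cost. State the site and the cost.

With exactly 1 open, each farm uses its cheapest among the chosen.
{Milton}: Quay→Milton 3·11=33, Ashby→Milton 5·5=25, Elton→Milton 13·11=143, Orton→Milton 2·20=40, Wirral→Milton 7·5=35, Holm→Milton 3·13=39, Upton→Milton 4·11=44. Service cost 359.
{Dover}: service cost 567
{Joliet}: service cost 622
Among all 4 size-1 choices, {Milton} is lowest.

Choose Milton only; total service cost 359.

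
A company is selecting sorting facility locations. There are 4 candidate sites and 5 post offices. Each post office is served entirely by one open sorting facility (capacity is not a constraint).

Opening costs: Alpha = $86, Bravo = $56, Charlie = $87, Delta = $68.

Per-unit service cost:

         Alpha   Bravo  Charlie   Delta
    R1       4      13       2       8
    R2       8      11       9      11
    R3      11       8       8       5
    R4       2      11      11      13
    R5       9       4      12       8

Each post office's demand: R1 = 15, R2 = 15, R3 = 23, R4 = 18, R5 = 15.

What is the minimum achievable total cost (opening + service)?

For any fixed open set, each post office goes to its cheapest open site; total = fixed + service.
{Alpha, Bravo, Delta}: R1→Alpha 4·15=60, R2→Alpha 8·15=120, R3→Delta 5·23=115, R4→Alpha 2·18=36, R5→Bravo 4·15=60. Service 391; fixed 210; total 601.
{Alpha, Bravo}: service 460 + fixed 142 = 602
{Alpha, Delta}: service 451 + fixed 154 = 605
{Alpha, Bravo, Charlie, Delta}: service 361 + fixed 297 = 658
No other subset beats 601.

Minimum total cost: 601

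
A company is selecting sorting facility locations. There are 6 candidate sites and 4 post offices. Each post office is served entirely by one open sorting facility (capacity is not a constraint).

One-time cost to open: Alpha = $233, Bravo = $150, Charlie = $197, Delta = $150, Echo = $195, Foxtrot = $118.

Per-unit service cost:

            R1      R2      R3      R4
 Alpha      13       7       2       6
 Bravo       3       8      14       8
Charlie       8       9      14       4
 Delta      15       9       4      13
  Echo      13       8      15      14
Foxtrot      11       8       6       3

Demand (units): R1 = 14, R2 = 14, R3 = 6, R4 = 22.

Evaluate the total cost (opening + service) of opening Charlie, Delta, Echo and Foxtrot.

Each post office is assigned to its cheapest site among the open ones.
{Charlie, Delta, Echo, Foxtrot}: R1→Charlie 8·14=112, R2→Echo 8·14=112, R3→Delta 4·6=24, R4→Foxtrot 3·22=66. Service 314; fixed 660; total 974.

Total cost: 974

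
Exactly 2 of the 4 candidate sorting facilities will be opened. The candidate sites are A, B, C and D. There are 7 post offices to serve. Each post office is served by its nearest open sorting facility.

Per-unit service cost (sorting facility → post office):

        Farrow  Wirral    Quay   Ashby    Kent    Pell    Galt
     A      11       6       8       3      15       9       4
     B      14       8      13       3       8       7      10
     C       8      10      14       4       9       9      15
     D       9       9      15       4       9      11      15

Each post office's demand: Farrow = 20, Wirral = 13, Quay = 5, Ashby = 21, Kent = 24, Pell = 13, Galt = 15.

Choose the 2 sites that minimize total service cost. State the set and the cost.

Choose A and C; total service cost 734.

With exactly 2 open, each post office uses its cheapest among the chosen.
{A, C}: Farrow→C 8·20=160, Wirral→A 6·13=78, Quay→A 8·5=40, Ashby→A 3·21=63, Kent→C 9·24=216, Pell→A 9·13=117, Galt→A 4·15=60. Service cost 734.
{A, B}: service cost 744
{A, D}: service cost 754
Among all 6 size-2 choices, {A, C} is lowest.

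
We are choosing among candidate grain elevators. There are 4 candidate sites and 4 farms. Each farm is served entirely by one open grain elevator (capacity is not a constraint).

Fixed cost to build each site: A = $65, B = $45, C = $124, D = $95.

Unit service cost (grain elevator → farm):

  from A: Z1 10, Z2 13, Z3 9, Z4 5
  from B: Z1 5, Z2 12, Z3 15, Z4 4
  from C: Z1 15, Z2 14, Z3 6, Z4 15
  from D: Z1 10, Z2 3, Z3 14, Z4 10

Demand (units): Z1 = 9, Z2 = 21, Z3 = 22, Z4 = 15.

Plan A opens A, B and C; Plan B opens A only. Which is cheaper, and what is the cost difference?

Plan A: {A, B, C}: Z1→B 5·9=45, Z2→B 12·21=252, Z3→C 6·22=132, Z4→B 4·15=60. Service 489; fixed 234; total 723.
Plan B: {A}: Z1→A 10·9=90, Z2→A 13·21=273, Z3→A 9·22=198, Z4→A 5·15=75. Service 636; fixed 65; total 701.
Difference: |723 − 701| = 22.

Plan B is cheaper by 22.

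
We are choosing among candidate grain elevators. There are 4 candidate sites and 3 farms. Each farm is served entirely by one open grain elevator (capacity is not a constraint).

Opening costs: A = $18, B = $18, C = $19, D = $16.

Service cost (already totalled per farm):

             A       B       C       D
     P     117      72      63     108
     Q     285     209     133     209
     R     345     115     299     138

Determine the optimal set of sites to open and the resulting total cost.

For any fixed open set, each farm goes to its cheapest open site; total = fixed + service.
{B, C}: P→C 63, Q→C 133, R→B 115. Service 311; fixed 37; total 348.
{B, C, D}: P→C 63, Q→C 133, R→B 115. Service 311; fixed 53; total 364.
{A, B, C}: service 311 + fixed 55 = 366
{A, B, C, D}: P→C 63, Q→C 133, R→B 115. Service 311; fixed 71; total 382.
No other subset beats 348.

Open B and C; minimum total cost 348.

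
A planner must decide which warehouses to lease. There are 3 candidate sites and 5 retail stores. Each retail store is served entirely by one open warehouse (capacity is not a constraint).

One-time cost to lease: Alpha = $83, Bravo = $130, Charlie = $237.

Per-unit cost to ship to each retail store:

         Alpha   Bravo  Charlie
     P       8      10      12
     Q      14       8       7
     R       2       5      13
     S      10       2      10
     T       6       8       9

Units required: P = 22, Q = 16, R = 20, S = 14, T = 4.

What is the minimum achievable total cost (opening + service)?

Minimum total cost: 609

For any fixed open set, each retail store goes to its cheapest open site; total = fixed + service.
{Alpha, Bravo}: P→Alpha 8·22=176, Q→Bravo 8·16=128, R→Alpha 2·20=40, S→Bravo 2·14=28, T→Alpha 6·4=24. Service 396; fixed 213; total 609.
{Bravo}: service 508 + fixed 130 = 638
{Alpha}: service 604 + fixed 83 = 687
{Alpha, Bravo, Charlie}: P→Alpha 8·22=176, Q→Charlie 7·16=112, R→Alpha 2·20=40, S→Bravo 2·14=28, T→Alpha 6·4=24. Service 380; fixed 450; total 830.
No other subset beats 609.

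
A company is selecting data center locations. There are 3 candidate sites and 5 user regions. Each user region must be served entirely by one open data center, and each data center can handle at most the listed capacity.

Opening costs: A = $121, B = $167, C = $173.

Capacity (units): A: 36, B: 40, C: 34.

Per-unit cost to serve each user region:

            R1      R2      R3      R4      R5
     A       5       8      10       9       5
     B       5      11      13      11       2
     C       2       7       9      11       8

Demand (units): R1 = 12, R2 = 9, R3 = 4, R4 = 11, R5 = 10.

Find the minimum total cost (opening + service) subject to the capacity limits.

Minimum total cost: 566

Open {A, C}: R1→C 2·12=24, R2→C 7·9=63, R3→C 9·4=36, R4→A 9·11=99, R5→A 5·10=50.
Loads: A carries 21/36, C carries 25/34. Service 272; fixed 294; total 566.
Next best feasible plan costs 570.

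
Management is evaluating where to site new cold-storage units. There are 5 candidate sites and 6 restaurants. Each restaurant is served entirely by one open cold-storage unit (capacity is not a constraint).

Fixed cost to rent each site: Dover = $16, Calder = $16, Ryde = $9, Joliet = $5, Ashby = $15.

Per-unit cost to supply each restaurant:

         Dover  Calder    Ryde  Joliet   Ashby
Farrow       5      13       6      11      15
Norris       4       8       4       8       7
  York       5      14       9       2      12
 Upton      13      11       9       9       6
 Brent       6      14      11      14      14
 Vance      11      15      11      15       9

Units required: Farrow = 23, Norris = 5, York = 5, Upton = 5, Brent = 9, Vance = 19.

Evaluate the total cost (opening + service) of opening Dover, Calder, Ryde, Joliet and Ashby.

Each restaurant is assigned to its cheapest site among the open ones.
{Dover, Calder, Ryde, Joliet, Ashby}: Farrow→Dover 5·23=115, Norris→Dover 4·5=20, York→Joliet 2·5=10, Upton→Ashby 6·5=30, Brent→Dover 6·9=54, Vance→Ashby 9·19=171. Service 400; fixed 61; total 461.

Total cost: 461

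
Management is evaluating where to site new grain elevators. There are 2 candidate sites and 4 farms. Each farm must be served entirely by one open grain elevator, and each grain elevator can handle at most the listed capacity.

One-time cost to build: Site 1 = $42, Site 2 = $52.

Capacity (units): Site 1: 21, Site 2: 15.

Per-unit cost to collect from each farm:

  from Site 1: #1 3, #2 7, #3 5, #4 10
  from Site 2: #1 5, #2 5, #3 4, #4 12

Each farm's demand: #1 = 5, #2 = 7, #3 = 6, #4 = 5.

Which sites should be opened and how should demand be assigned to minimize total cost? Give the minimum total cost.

Open {Site 1, Site 2}: #1→Site 1 3·5=15, #2→Site 2 5·7=35, #3→Site 2 4·6=24, #4→Site 1 10·5=50.
Loads: Site 1 carries 10/21, Site 2 carries 13/15. Service 124; fixed 94; total 218.
Next best feasible plan costs 224.

Minimum total cost: 218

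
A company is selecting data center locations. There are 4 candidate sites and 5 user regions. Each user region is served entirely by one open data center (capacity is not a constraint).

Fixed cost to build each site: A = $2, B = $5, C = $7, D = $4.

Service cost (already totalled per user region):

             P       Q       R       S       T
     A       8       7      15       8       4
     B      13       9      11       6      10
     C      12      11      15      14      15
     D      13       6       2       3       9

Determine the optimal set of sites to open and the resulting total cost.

Open A and D; minimum total cost 29.

For any fixed open set, each user region goes to its cheapest open site; total = fixed + service.
{A, D}: P→A 8, Q→D 6, R→D 2, S→D 3, T→A 4. Service 23; fixed 6; total 29.
{A, B, D}: service 23 + fixed 11 = 34
{A, C, D}: service 23 + fixed 13 = 36
{A, B, C, D}: P→A 8, Q→D 6, R→D 2, S→D 3, T→A 4. Service 23; fixed 18; total 41.
No other subset beats 29.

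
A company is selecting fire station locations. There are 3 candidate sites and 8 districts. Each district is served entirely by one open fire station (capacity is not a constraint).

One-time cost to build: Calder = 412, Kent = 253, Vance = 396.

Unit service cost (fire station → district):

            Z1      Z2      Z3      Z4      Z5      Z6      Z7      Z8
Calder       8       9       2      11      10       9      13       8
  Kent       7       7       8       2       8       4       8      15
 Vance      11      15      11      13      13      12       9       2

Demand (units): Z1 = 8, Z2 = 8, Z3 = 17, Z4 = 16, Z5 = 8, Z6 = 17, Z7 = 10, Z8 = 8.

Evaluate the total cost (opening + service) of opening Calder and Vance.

Each district is assigned to its cheapest site among the open ones.
{Calder, Vance}: Z1→Calder 8·8=64, Z2→Calder 9·8=72, Z3→Calder 2·17=34, Z4→Calder 11·16=176, Z5→Calder 10·8=80, Z6→Calder 9·17=153, Z7→Vance 9·10=90, Z8→Vance 2·8=16. Service 685; fixed 808; total 1493.

Total cost: 1493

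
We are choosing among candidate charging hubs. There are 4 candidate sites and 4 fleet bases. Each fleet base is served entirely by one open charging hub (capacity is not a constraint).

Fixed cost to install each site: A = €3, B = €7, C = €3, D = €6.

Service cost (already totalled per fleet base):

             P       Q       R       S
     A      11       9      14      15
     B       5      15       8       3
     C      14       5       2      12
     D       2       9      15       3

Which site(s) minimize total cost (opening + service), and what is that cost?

Open C and D; minimum total cost 21.

For any fixed open set, each fleet base goes to its cheapest open site; total = fixed + service.
{C, D}: P→D 2, Q→C 5, R→C 2, S→D 3. Service 12; fixed 9; total 21.
{A, C, D}: service 12 + fixed 12 = 24
{B, C}: service 15 + fixed 10 = 25
{A, B, C, D}: P→D 2, Q→C 5, R→C 2, S→B 3. Service 12; fixed 19; total 31.
No other subset beats 21.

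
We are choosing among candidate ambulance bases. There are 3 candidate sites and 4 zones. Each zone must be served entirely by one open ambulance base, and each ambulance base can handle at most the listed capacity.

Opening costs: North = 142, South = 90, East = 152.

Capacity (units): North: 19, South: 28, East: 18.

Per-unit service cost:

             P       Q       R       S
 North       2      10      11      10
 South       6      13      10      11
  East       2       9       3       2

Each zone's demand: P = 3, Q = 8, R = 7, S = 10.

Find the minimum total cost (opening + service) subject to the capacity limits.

Open {South}: P→South 6·3=18, Q→South 13·8=104, R→South 10·7=70, S→South 11·10=110.
Loads: South carries 28/28. Service 302; fixed 90; total 392.
Next best feasible plan costs 405.

Minimum total cost: 392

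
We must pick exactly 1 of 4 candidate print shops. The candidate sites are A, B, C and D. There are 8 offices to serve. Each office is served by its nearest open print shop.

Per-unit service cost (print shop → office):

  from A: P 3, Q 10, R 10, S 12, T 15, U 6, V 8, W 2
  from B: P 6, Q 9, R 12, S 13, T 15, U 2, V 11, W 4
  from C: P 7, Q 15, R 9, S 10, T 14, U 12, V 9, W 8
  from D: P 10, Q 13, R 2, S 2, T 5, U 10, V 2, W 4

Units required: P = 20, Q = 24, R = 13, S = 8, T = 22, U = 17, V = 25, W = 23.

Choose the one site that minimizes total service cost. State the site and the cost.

Choose D only; total service cost 976.

With exactly 1 open, each office uses its cheapest among the chosen.
{D}: P→D 10·20=200, Q→D 13·24=312, R→D 2·13=26, S→D 2·8=16, T→D 5·22=110, U→D 10·17=170, V→D 2·25=50, W→D 4·23=92. Service cost 976.
{A}: service cost 1204
{B}: service cost 1327
Among all 4 size-1 choices, {D} is lowest.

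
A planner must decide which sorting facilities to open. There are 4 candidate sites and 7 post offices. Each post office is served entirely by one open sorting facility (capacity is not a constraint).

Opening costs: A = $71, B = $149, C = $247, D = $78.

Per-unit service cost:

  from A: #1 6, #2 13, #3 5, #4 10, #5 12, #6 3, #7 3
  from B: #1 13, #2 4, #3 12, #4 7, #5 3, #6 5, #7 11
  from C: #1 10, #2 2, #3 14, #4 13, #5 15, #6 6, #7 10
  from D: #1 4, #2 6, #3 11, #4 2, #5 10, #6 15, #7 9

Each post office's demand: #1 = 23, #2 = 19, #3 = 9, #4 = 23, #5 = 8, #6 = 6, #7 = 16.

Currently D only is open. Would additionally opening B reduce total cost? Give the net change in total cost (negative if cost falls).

Yes — net change −5 (cost falls by 5).

Current service cost with {D}: 665.
Adding B: each post office re-picks its cheapest; new service cost 511, saving 154.
Extra fixed cost: 149. Net change = 149 − 154 = -5.
(Totals: 743 → 738.)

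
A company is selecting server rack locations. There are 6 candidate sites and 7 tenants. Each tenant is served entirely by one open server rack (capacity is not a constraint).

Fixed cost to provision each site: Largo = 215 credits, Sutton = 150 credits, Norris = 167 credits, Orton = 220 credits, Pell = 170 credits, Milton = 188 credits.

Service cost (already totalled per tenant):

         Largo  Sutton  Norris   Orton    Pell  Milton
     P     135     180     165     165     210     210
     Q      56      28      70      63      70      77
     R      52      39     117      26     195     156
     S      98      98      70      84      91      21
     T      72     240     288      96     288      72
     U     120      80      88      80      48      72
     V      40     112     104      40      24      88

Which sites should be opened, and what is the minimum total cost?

Open Orton only; minimum total cost 774.

For any fixed open set, each tenant goes to its cheapest open site; total = fixed + service.
{Orton}: P→Orton 165, Q→Orton 63, R→Orton 26, S→Orton 84, T→Orton 96, U→Orton 80, V→Orton 40. Service 554; fixed 220; total 774.
{Largo}: P→Largo 135, Q→Largo 56, R→Largo 52, S→Largo 98, T→Largo 72, U→Largo 120, V→Largo 40. Service 573; fixed 215; total 788.
{Sutton, Milton}: P→Sutton 180, Q→Sutton 28, R→Sutton 39, S→Milton 21, T→Milton 72, U→Milton 72, V→Milton 88. Service 500; fixed 338; total 838.
{Largo, Sutton, Norris, Orton, Pell, Milton}: service 354 + fixed 1110 = 1464
No other subset beats 774.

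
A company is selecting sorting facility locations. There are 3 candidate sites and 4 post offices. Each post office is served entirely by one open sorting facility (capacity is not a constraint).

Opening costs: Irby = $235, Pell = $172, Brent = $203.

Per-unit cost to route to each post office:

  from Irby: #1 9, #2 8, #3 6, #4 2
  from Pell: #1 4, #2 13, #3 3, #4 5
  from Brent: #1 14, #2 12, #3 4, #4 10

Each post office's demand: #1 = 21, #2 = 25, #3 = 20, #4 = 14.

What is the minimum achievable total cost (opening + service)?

For any fixed open set, each post office goes to its cheapest open site; total = fixed + service.
{Pell}: #1→Pell 4·21=84, #2→Pell 13·25=325, #3→Pell 3·20=60, #4→Pell 5·14=70. Service 539; fixed 172; total 711.
{Irby}: #1→Irby 9·21=189, #2→Irby 8·25=200, #3→Irby 6·20=120, #4→Irby 2·14=28. Service 537; fixed 235; total 772.
{Irby, Pell}: service 372 + fixed 407 = 779
{Irby, Pell, Brent}: #1→Pell 4·21=84, #2→Irby 8·25=200, #3→Pell 3·20=60, #4→Irby 2·14=28. Service 372; fixed 610; total 982.
No other subset beats 711.

Minimum total cost: 711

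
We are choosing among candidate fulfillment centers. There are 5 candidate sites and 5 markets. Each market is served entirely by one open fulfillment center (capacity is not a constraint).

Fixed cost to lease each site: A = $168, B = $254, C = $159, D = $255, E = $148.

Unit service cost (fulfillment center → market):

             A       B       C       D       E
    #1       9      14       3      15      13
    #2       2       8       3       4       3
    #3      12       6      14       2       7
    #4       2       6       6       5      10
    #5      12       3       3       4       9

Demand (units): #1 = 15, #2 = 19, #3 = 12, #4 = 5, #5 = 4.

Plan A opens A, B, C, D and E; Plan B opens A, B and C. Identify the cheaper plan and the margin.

Plan A: {A, B, C, D, E}: #1→C 3·15=45, #2→A 2·19=38, #3→D 2·12=24, #4→A 2·5=10, #5→B 3·4=12. Service 129; fixed 984; total 1113.
Plan B: {A, B, C}: #1→C 3·15=45, #2→A 2·19=38, #3→B 6·12=72, #4→A 2·5=10, #5→B 3·4=12. Service 177; fixed 581; total 758.
Difference: |1113 − 758| = 355.

Plan B is cheaper by 355.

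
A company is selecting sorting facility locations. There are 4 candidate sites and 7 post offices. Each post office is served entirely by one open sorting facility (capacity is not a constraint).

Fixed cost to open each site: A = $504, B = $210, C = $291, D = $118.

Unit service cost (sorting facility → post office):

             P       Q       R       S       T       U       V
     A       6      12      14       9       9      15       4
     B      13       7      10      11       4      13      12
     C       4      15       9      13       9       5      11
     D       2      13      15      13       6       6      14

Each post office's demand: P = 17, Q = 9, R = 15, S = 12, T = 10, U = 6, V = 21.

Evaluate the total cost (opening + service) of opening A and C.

Each post office is assigned to its cheapest site among the open ones.
{A, C}: P→C 4·17=68, Q→A 12·9=108, R→C 9·15=135, S→A 9·12=108, T→A 9·10=90, U→C 5·6=30, V→A 4·21=84. Service 623; fixed 795; total 1418.

Total cost: 1418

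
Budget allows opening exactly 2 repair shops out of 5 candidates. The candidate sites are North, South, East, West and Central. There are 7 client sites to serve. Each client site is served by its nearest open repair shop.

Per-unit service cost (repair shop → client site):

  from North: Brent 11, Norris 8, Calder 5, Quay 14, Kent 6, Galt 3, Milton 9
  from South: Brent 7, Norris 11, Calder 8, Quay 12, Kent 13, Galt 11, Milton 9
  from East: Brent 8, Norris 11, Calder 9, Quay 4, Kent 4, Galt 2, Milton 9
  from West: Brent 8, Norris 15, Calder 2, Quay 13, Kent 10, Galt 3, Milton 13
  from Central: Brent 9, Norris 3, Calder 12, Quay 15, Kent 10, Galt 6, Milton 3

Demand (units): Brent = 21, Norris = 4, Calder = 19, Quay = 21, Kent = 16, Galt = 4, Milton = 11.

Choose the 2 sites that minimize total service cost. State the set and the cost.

With exactly 2 open, each client site uses its cheapest among the chosen.
{East, West}: Brent→East 8·21=168, Norris→East 11·4=44, Calder→West 2·19=38, Quay→East 4·21=84, Kent→East 4·16=64, Galt→East 2·4=8, Milton→East 9·11=99. Service cost 505.
{East, Central}: service cost 540
{North, East}: service cost 550
Among all 10 size-2 choices, {East, West} is lowest.

Choose East and West; total service cost 505.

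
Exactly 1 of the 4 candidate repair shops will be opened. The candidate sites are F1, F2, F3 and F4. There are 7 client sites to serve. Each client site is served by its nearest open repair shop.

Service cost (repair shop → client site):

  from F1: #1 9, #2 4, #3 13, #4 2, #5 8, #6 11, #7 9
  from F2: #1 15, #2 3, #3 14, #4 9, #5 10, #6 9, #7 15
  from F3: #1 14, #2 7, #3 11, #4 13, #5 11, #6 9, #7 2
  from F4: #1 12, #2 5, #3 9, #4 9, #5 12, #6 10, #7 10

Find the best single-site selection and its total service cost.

Choose F1 only; total service cost 56.

With exactly 1 open, each client site uses its cheapest among the chosen.
{F1}: #1→F1 9, #2→F1 4, #3→F1 13, #4→F1 2, #5→F1 8, #6→F1 11, #7→F1 9. Service cost 56.
{F3}: service cost 67
{F4}: service cost 67
Among all 4 size-1 choices, {F1} is lowest.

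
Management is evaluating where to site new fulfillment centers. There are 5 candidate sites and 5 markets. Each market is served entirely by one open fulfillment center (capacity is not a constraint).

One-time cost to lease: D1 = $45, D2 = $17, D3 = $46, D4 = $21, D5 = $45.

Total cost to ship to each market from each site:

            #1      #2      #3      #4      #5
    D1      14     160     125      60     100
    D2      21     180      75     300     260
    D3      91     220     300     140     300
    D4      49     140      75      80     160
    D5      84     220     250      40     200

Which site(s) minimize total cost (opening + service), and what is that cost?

For any fixed open set, each market goes to its cheapest open site; total = fixed + service.
{D1, D4}: #1→D1 14, #2→D4 140, #3→D4 75, #4→D1 60, #5→D1 100. Service 389; fixed 66; total 455.
{D1, D2}: service 409 + fixed 62 = 471
{D1, D2, D4}: service 389 + fixed 83 = 472
{D1, D2, D3, D4, D5}: service 369 + fixed 174 = 543
No other subset beats 455.

Open D1 and D4; minimum total cost 455.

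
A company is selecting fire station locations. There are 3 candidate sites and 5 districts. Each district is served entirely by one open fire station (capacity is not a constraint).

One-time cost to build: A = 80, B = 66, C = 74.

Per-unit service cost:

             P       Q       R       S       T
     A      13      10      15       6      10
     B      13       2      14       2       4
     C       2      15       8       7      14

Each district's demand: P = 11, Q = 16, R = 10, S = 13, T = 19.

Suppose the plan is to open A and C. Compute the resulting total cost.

Each district is assigned to its cheapest site among the open ones.
{A, C}: P→C 2·11=22, Q→A 10·16=160, R→C 8·10=80, S→A 6·13=78, T→A 10·19=190. Service 530; fixed 154; total 684.

Total cost: 684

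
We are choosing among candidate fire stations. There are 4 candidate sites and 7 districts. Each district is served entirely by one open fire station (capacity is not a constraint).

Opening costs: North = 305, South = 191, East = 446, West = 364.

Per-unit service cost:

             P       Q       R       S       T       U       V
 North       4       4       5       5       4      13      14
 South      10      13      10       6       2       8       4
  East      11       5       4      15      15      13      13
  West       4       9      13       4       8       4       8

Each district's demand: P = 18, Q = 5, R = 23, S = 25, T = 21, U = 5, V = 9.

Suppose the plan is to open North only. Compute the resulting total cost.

Each district is assigned to its cheapest site among the open ones.
{North}: P→North 4·18=72, Q→North 4·5=20, R→North 5·23=115, S→North 5·25=125, T→North 4·21=84, U→North 13·5=65, V→North 14·9=126. Service 607; fixed 305; total 912.

Total cost: 912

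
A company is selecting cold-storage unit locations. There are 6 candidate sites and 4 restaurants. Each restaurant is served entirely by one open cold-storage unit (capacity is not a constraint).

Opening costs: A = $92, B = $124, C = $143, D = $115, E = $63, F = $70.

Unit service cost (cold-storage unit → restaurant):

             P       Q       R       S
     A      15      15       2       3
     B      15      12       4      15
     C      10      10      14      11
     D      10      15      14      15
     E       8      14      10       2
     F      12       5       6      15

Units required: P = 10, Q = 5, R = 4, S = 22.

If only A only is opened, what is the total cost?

Total cost: 391

Each restaurant is assigned to its cheapest site among the open ones.
{A}: P→A 15·10=150, Q→A 15·5=75, R→A 2·4=8, S→A 3·22=66. Service 299; fixed 92; total 391.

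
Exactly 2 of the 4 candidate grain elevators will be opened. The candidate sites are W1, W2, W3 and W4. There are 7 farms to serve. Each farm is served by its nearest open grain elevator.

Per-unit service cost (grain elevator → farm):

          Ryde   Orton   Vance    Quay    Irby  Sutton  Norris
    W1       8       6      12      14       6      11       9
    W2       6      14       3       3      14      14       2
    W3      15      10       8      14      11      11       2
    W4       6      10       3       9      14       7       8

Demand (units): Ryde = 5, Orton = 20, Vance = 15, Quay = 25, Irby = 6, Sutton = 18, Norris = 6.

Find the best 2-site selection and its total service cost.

With exactly 2 open, each farm uses its cheapest among the chosen.
{W1, W2}: Ryde→W2 6·5=30, Orton→W1 6·20=120, Vance→W2 3·15=45, Quay→W2 3·25=75, Irby→W1 6·6=36, Sutton→W1 11·18=198, Norris→W2 2·6=12. Service cost 516.
{W2, W4}: service cost 572
{W2, W3}: service cost 626
Among all 6 size-2 choices, {W1, W2} is lowest.

Choose W1 and W2; total service cost 516.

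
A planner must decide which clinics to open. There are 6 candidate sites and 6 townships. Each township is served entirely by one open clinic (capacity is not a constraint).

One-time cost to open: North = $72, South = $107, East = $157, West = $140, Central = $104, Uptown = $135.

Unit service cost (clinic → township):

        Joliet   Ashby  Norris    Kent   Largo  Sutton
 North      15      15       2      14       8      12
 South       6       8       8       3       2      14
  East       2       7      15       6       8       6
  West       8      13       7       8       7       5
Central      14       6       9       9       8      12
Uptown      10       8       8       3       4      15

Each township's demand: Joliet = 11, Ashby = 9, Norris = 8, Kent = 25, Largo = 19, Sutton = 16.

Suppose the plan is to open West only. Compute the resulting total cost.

Each township is assigned to its cheapest site among the open ones.
{West}: Joliet→West 8·11=88, Ashby→West 13·9=117, Norris→West 7·8=56, Kent→West 8·25=200, Largo→West 7·19=133, Sutton→West 5·16=80. Service 674; fixed 140; total 814.

Total cost: 814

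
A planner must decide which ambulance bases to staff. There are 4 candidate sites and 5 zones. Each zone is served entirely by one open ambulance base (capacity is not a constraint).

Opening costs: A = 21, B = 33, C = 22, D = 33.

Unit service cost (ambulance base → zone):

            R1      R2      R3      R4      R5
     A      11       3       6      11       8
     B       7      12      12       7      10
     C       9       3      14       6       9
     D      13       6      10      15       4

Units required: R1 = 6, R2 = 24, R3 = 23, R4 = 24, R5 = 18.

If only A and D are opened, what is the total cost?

Total cost: 666

Each zone is assigned to its cheapest site among the open ones.
{A, D}: R1→A 11·6=66, R2→A 3·24=72, R3→A 6·23=138, R4→A 11·24=264, R5→D 4·18=72. Service 612; fixed 54; total 666.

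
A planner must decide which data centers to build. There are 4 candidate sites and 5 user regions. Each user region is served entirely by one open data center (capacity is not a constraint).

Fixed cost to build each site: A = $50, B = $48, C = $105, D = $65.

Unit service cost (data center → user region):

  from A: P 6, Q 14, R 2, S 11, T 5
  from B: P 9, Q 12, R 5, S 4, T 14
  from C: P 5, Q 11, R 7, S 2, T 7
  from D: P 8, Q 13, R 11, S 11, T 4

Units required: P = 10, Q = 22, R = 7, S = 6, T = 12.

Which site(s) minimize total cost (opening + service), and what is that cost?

For any fixed open set, each user region goes to its cheapest open site; total = fixed + service.
{A, B}: P→A 6·10=60, Q→B 12·22=264, R→A 2·7=14, S→B 4·6=24, T→A 5·12=60. Service 422; fixed 98; total 520.
{A, C}: service 378 + fixed 155 = 533
{C}: service 437 + fixed 105 = 542
{A, B, C, D}: service 366 + fixed 268 = 634
(All 15 nonempty subsets were checked; A and B is lowest.)

Open A and B; minimum total cost 520.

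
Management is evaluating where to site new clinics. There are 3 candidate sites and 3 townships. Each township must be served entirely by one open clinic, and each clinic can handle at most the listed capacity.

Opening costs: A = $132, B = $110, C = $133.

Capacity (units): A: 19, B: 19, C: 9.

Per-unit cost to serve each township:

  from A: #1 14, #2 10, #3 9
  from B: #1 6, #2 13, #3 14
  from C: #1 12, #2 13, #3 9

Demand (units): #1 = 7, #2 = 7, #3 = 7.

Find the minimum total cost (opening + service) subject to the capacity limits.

Minimum total cost: 417

Open {A, B}: #1→B 6·7=42, #2→A 10·7=70, #3→A 9·7=63.
Loads: A carries 14/19, B carries 7/19. Service 175; fixed 242; total 417.
Next best feasible plan costs 438.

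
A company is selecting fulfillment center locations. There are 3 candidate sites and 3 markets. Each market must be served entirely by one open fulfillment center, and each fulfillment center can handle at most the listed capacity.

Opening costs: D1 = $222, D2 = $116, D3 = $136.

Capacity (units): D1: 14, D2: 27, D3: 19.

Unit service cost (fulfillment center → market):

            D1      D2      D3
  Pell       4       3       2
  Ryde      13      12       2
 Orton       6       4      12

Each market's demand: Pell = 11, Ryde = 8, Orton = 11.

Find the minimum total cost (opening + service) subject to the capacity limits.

Minimum total cost: 334

Open {D2, D3}: Pell→D3 2·11=22, Ryde→D3 2·8=16, Orton→D2 4·11=44.
Loads: D2 carries 11/27, D3 carries 19/19. Service 82; fixed 252; total 334.
Next best feasible plan costs 345.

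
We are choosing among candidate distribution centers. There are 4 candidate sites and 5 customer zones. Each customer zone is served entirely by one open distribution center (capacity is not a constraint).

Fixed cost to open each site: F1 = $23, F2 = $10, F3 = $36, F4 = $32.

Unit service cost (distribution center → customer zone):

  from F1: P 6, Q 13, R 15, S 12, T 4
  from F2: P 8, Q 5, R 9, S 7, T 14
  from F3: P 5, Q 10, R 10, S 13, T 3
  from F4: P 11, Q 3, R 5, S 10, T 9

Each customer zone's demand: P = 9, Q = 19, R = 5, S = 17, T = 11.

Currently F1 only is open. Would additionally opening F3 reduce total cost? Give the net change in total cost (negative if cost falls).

Current service cost with {F1}: 624.
Adding F3: each customer zone re-picks its cheapest; new service cost 522, saving 102.
Extra fixed cost: 36. Net change = 36 − 102 = -66.
(Totals: 647 → 581.)

Yes — net change −66 (cost falls by 66).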